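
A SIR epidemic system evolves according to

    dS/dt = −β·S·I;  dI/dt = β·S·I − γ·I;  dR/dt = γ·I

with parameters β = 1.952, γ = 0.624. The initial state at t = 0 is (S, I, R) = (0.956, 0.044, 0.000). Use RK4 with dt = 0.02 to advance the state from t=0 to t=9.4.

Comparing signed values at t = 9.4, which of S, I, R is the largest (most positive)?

largest component: R

t=0.000: state=(0.956, 0.044, 0.000)
step 1 (dt=0.02): k1=(-0.082, 0.055, 0.027), k2=(-0.083, 0.055, 0.028), k3=(-0.083, 0.055, 0.028), k4=(-0.084, 0.056, 0.028); state += dt/6·(k1+2k2+2k3+k4)
t=0.020: state=(0.954, 0.045, 0.001)
t=0.040: state=(0.953, 0.046, 0.001)
t=0.060: state=(0.951, 0.047, 0.002)
continuing one RK4 step at a time; state shown every 25 steps (Δt=0.5):
t=0.500: state=(0.901, 0.080, 0.019)
t=1.000: state=(0.813, 0.135, 0.052)
t=1.500: state=(0.688, 0.207, 0.105)
t=2.000: state=(0.543, 0.276, 0.181)
t=2.500: state=(0.405, 0.320, 0.275)
t=3.000: state=(0.294, 0.329, 0.377)
t=3.500: state=(0.215, 0.308, 0.477)
t=4.000: state=(0.162, 0.271, 0.567)
t=4.500: state=(0.127, 0.228, 0.645)
t=5.000: state=(0.104, 0.186, 0.710)
t=5.500: state=(0.088, 0.150, 0.762)
t=6.000: state=(0.077, 0.119, 0.804)
t=6.500: state=(0.070, 0.093, 0.837)
t=7.000: state=(0.064, 0.073, 0.863)
t=7.500: state=(0.060, 0.057, 0.883)
t=8.000: state=(0.058, 0.044, 0.898)
t=8.500: state=(0.055, 0.034, 0.911)
t=9.000: state=(0.054, 0.026, 0.920)
t=9.400: state=(0.053, 0.021, 0.926)
compare at T: S=0.053, I=0.021, R=0.926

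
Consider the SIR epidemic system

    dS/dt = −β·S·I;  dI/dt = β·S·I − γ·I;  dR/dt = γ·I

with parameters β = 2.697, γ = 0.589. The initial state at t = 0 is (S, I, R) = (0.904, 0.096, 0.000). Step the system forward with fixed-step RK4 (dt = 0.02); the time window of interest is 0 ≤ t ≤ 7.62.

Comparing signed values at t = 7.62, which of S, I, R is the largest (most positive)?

t=0.000: state=(0.904, 0.096, 0.000)
step 1 (dt=0.02): k1=(-0.234, 0.178, 0.057), k2=(-0.238, 0.180, 0.058), k3=(-0.238, 0.180, 0.058), k4=(-0.242, 0.183, 0.059); state += dt/6·(k1+2k2+2k3+k4)
t=0.020: state=(0.899, 0.100, 0.001)
t=0.040: state=(0.894, 0.103, 0.002)
t=0.060: state=(0.889, 0.107, 0.004)
continuing one RK4 step at a time; state shown every 25 steps (Δt=0.5):
t=0.500: state=(0.737, 0.219, 0.045)
t=1.000: state=(0.493, 0.375, 0.132)
t=1.500: state=(0.277, 0.465, 0.259)
t=2.000: state=(0.147, 0.456, 0.396)
t=2.500: state=(0.083, 0.395, 0.522)
t=3.000: state=(0.051, 0.321, 0.628)
t=3.500: state=(0.035, 0.253, 0.712)
t=4.000: state=(0.026, 0.196, 0.778)
t=4.500: state=(0.020, 0.151, 0.829)
t=5.000: state=(0.017, 0.115, 0.868)
t=5.500: state=(0.015, 0.088, 0.897)
t=6.000: state=(0.013, 0.067, 0.920)
t=6.500: state=(0.012, 0.050, 0.937)
t=7.000: state=(0.012, 0.038, 0.950)
t=7.500: state=(0.011, 0.029, 0.960)
t=7.620: state=(0.011, 0.027, 0.962)
compare at T: S=0.011, I=0.027, R=0.962

largest component: R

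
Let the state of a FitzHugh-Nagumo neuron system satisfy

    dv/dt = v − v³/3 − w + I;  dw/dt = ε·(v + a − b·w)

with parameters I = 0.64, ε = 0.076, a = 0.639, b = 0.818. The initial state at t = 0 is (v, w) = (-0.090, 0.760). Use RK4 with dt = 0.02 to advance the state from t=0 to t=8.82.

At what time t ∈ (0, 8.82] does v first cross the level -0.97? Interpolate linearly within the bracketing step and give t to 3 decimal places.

t=0.000: state=(-0.090, 0.760)
step 1 (dt=0.02): k1=(-0.210, -0.006), k2=(-0.212, -0.006), k3=(-0.212, -0.006), k4=(-0.214, -0.006); state += dt/6·(k1+2k2+2k3+k4)
t=0.020: state=(-0.094, 0.760)
t=0.040: state=(-0.099, 0.760)
t=0.060: state=(-0.103, 0.760)
continuing one RK4 step at a time; state shown every 25 steps (Δt=0.5):
t=0.500: state=(-0.224, 0.755)
t=1.000: state=(-0.434, 0.744)
t=1.500: state=(-0.735, 0.723)
t=1.820: state=(-0.964, 0.704)
next step: t=1.840: state=(-0.979, 0.703) — v has crossed -0.97
linear interpolation between t=1.820 (-0.96424) and t=1.840 (-0.97882) → t≈1.828

t = 1.828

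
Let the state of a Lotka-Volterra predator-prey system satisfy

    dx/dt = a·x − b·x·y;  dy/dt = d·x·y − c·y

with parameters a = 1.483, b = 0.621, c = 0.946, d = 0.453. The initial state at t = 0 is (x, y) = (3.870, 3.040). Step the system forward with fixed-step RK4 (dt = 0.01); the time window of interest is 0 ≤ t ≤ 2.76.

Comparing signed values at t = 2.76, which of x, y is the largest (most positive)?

largest component: y

t=0.000: state=(3.870, 3.040)
step 1 (dt=0.01): k1=(-1.567, 2.454), k2=(-1.593, 2.453), k3=(-1.593, 2.452), k4=(-1.619, 2.451); state += dt/6·(k1+2k2+2k3+k4)
t=0.010: state=(3.854, 3.065)
t=0.020: state=(3.838, 3.089)
t=0.030: state=(3.821, 3.113)
continuing one RK4 step at a time; state shown every 10 steps (Δt=0.1):
t=0.100: state=(3.688, 3.283)
t=0.200: state=(3.464, 3.512)
t=0.300: state=(3.210, 3.717)
t=0.400: state=(2.939, 3.887)
t=0.500: state=(2.667, 4.014)
t=0.600: state=(2.404, 4.096)
t=0.700: state=(2.159, 4.132)
t=0.800: state=(1.938, 4.124)
t=0.900: state=(1.742, 4.078)
t=1.000: state=(1.572, 3.998)
t=1.100: state=(1.427, 3.893)
t=1.200: state=(1.305, 3.767)
t=1.300: state=(1.203, 3.627)
t=1.400: state=(1.119, 3.477)
t=1.500: state=(1.051, 3.323)
t=1.600: state=(0.996, 3.166)
t=1.700: state=(0.954, 3.010)
t=1.800: state=(0.922, 2.857)
t=1.900: state=(0.900, 2.709)
t=2.000: state=(0.886, 2.566)
t=2.100: state=(0.880, 2.429)
t=2.200: state=(0.881, 2.300)
t=2.300: state=(0.889, 2.178)
t=2.400: state=(0.904, 2.064)
t=2.500: state=(0.926, 1.957)
t=2.600: state=(0.954, 1.857)
t=2.700: state=(0.989, 1.766)
t=2.760: state=(1.013, 1.714)
compare at T: x=1.013, y=1.714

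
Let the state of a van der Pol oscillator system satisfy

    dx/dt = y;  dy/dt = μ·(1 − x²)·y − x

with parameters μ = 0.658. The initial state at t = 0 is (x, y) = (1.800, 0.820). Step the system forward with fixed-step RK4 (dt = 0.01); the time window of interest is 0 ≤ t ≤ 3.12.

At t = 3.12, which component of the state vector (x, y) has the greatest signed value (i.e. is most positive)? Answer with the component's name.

t=0.000: state=(1.800, 0.820)
step 1 (dt=0.01): k1=(0.820, -3.009), k2=(0.805, -2.998), k3=(0.805, -2.998), k4=(0.790, -2.988); state += dt/6·(k1+2k2+2k3+k4)
t=0.010: state=(1.808, 0.790)
t=0.020: state=(1.816, 0.760)
t=0.030: state=(1.823, 0.731)
continuing one RK4 step at a time; state shown every 20 steps (Δt=0.2):
t=0.200: state=(1.907, 0.275)
t=0.400: state=(1.920, -0.130)
t=0.600: state=(1.863, -0.414)
t=0.800: state=(1.759, -0.620)
t=1.000: state=(1.618, -0.787)
t=1.200: state=(1.445, -0.940)
t=1.400: state=(1.241, -1.101)
t=1.600: state=(1.003, -1.285)
t=1.800: state=(0.725, -1.503)
t=2.000: state=(0.399, -1.762)
t=2.200: state=(0.019, -2.041)
t=2.400: state=(-0.414, -2.271)
t=2.600: state=(-0.877, -2.314)
t=2.800: state=(-1.317, -2.030)
t=3.000: state=(-1.668, -1.444)
t=3.120: state=(-1.817, -1.034)
compare at T: x=-1.817, y=-1.034

largest component: y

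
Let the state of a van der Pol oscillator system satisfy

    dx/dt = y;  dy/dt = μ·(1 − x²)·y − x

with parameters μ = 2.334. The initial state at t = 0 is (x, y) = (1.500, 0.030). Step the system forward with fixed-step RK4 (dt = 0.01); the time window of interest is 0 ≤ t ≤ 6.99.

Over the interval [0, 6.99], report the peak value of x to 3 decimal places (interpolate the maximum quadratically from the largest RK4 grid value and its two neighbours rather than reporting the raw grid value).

t=0.000: state=(1.500, 0.030)
step 1 (dt=0.01): k1=(0.030, -1.588), k2=(0.022, -1.565), k3=(0.022, -1.565), k4=(0.014, -1.542); state += dt/6·(k1+2k2+2k3+k4)
t=0.010: state=(1.500, 0.014)
t=0.020: state=(1.500, -0.001)
t=0.030: state=(1.500, -0.016)
continuing one RK4 step at a time; state shown every 25 steps (Δt=0.25):
t=0.250: state=(1.468, -0.253)
t=0.500: state=(1.384, -0.407)
t=0.750: state=(1.267, -0.532)
t=1.000: state=(1.116, -0.682)
t=1.250: state=(0.918, -0.920)
t=1.500: state=(0.639, -1.370)
t=1.750: state=(0.192, -2.324)
t=2.000: state=(-0.588, -3.940)
t=2.250: state=(-1.570, -3.105)
t=2.500: state=(-1.985, -0.540)
t=2.750: state=(-2.011, 0.143)
t=3.000: state=(-1.956, 0.264)
t=3.250: state=(-1.885, 0.299)
t=3.500: state=(-1.807, 0.323)
t=3.750: state=(-1.723, 0.350)
t=4.000: state=(-1.632, 0.382)
t=4.250: state=(-1.532, 0.425)
t=4.500: state=(-1.418, 0.483)
t=4.750: state=(-1.288, 0.568)
t=5.000: state=(-1.130, 0.701)
t=5.250: state=(-0.930, 0.929)
t=5.500: state=(-0.648, 1.372)
t=5.750: state=(-0.202, 2.319)
t=6.000: state=(0.577, 3.943)
t=6.250: state=(1.565, 3.144)
t=6.500: state=(1.987, 0.551)
t=6.750: state=(2.014, -0.142)
t=6.990: state=(1.962, -0.262)
largest grid value and its neighbours: x(6.640)=2.02158, x(6.650)=2.02174, x(6.660)=2.02168
parabola through these three points peaks at t≈6.652 with x≈2.02174

max x = 2.022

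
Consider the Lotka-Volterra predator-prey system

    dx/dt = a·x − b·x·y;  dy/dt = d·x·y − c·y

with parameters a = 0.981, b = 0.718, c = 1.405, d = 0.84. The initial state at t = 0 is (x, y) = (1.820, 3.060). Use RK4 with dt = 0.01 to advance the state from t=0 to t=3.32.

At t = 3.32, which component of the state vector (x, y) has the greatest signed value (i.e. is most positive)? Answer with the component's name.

largest component: x

t=0.000: state=(1.820, 3.060)
step 1 (dt=0.01): k1=(-2.213, 0.379), k2=(-2.202, 0.351), k3=(-2.202, 0.351), k4=(-2.191, 0.323); state += dt/6·(k1+2k2+2k3+k4)
t=0.010: state=(1.798, 3.064)
t=0.020: state=(1.776, 3.066)
t=0.030: state=(1.755, 3.069)
continuing one RK4 step at a time; state shown every 20 steps (Δt=0.2):
t=0.200: state=(1.427, 3.030)
t=0.400: state=(1.138, 2.834)
t=0.600: state=(0.940, 2.545)
t=0.800: state=(0.812, 2.224)
t=1.000: state=(0.734, 1.911)
t=1.200: state=(0.694, 1.626)
t=1.400: state=(0.680, 1.378)
t=1.600: state=(0.690, 1.167)
t=1.800: state=(0.719, 0.991)
t=2.000: state=(0.767, 0.848)
t=2.200: state=(0.834, 0.732)
t=2.400: state=(0.920, 0.640)
t=2.600: state=(1.026, 0.569)
t=2.800: state=(1.155, 0.516)
t=3.000: state=(1.309, 0.479)
t=3.200: state=(1.489, 0.457)
t=3.320: state=(1.611, 0.452)
compare at T: x=1.611, y=0.452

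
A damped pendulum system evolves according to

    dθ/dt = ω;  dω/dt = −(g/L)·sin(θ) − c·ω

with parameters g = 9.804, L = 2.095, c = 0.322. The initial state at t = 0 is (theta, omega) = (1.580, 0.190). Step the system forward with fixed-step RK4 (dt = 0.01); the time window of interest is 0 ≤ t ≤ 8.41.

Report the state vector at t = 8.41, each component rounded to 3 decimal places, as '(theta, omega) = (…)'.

(theta, omega) = (-0.102, 0.819)

t=0.000: state=(1.580, 0.190)
step 1 (dt=0.01): k1=(0.190, -4.741), k2=(0.166, -4.733), k3=(0.166, -4.733), k4=(0.143, -4.725); state += dt/6·(k1+2k2+2k3+k4)
t=0.010: state=(1.582, 0.143)
t=0.020: state=(1.583, 0.095)
t=0.030: state=(1.584, 0.048)
continuing one RK4 step at a time; state shown every 50 steps (Δt=0.5):
t=0.500: state=(1.116, -1.957)
t=1.000: state=(-0.141, -2.633)
t=1.500: state=(-1.084, -0.900)
t=2.000: state=(-0.995, 1.183)
t=2.500: state=(-0.086, 2.130)
t=3.000: state=(0.765, 0.997)
t=3.500: state=(0.807, -0.791)
t=4.000: state=(0.124, -1.678)
t=4.500: state=(-0.572, -0.867)
t=5.000: state=(-0.635, 0.597)
t=5.500: state=(-0.101, 1.323)
t=6.000: state=(0.449, 0.683)
t=6.500: state=(0.492, -0.494)
t=7.000: state=(0.063, -1.044)
t=7.500: state=(-0.363, -0.508)
t=8.000: state=(-0.377, 0.429)
t=8.410: state=(-0.102, 0.819)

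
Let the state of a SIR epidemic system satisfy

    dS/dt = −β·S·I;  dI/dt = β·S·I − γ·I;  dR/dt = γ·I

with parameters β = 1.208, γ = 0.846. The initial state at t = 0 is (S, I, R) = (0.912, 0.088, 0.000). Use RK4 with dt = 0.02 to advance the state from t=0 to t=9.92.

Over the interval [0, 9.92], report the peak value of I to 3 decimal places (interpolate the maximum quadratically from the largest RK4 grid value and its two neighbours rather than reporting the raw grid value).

max I = 0.115

t=0.000: state=(0.912, 0.088, 0.000)
step 1 (dt=0.02): k1=(-0.097, 0.023, 0.074), k2=(-0.097, 0.022, 0.075), k3=(-0.097, 0.022, 0.075), k4=(-0.097, 0.022, 0.075); state += dt/6·(k1+2k2+2k3+k4)
t=0.020: state=(0.910, 0.088, 0.001)
t=0.040: state=(0.908, 0.089, 0.003)
t=0.060: state=(0.906, 0.089, 0.005)
continuing one RK4 step at a time; state shown every 25 steps (Δt=0.5):
t=0.500: state=(0.862, 0.099, 0.040)
t=1.000: state=(0.810, 0.107, 0.083)
t=1.500: state=(0.758, 0.112, 0.130)
t=2.000: state=(0.708, 0.115, 0.178)
t=2.500: state=(0.660, 0.114, 0.226)
t=3.000: state=(0.617, 0.109, 0.273)
t=3.500: state=(0.579, 0.103, 0.318)
t=4.000: state=(0.545, 0.095, 0.360)
t=4.500: state=(0.517, 0.085, 0.398)
t=5.000: state=(0.492, 0.076, 0.432)
t=5.500: state=(0.471, 0.066, 0.462)
t=6.000: state=(0.454, 0.058, 0.488)
t=6.500: state=(0.440, 0.049, 0.511)
t=7.000: state=(0.428, 0.042, 0.530)
t=7.500: state=(0.418, 0.036, 0.547)
t=8.000: state=(0.410, 0.030, 0.560)
t=8.500: state=(0.403, 0.025, 0.572)
t=9.000: state=(0.397, 0.021, 0.582)
t=9.500: state=(0.393, 0.017, 0.590)
t=9.920: state=(0.390, 0.015, 0.595)
largest grid value and its neighbours: I(2.060)=0.11472, I(2.080)=0.11472, I(2.100)=0.11472
parabola through these three points peaks at t≈2.074 with I≈0.11472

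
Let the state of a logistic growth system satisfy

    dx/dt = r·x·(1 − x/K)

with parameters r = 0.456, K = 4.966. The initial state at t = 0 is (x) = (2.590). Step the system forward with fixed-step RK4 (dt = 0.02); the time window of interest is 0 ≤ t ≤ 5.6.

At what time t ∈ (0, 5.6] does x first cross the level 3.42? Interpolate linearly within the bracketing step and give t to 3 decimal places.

t=0.000: state=(2.590)
step 1 (dt=0.02): k1=(0.565), k2=(0.565), k3=(0.565), k4=(0.565); state += dt/6·(k1+2k2+2k3+k4)
t=0.020: state=(2.601)
t=0.040: state=(2.613)
t=0.060: state=(2.624)
continuing one RK4 step at a time; state shown every 10 steps (Δt=0.2):
t=0.200: state=(2.703)
t=0.400: state=(2.815)
t=0.600: state=(2.925)
t=0.800: state=(3.034)
t=1.000: state=(3.140)
t=1.200: state=(3.244)
t=1.400: state=(3.345)
t=1.540: state=(3.414)
next step: t=1.560: state=(3.424) — x has crossed 3.42
linear interpolation between t=1.540 (3.41415) and t=1.560 (3.42386) → t≈1.552

t = 1.552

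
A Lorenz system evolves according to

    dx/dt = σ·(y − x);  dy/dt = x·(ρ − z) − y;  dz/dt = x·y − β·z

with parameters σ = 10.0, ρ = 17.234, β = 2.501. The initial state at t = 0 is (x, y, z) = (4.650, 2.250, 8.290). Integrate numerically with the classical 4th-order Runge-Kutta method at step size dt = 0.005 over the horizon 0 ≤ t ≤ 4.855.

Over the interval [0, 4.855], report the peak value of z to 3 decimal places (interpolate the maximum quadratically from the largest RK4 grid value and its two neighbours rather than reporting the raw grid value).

max z = 22.850

t=0.000: state=(4.650, 2.250, 8.290)
step 1 (dt=0.005): k1=(-24.000, 39.340, -10.271), k2=(-22.417, 38.822, -9.890), k3=(-22.469, 38.855, -9.889), k4=(-20.934, 38.365, -9.518); state += dt/6·(k1+2k2+2k3+k4)
t=0.005: state=(4.538, 2.444, 8.241)
t=0.010: state=(4.440, 2.634, 8.195)
t=0.015: state=(4.357, 2.819, 8.153)
continuing one RK4 step at a time; state shown every 40 steps (Δt=0.2):
t=0.200: state=(6.653, 9.564, 10.010)
t=0.400: state=(10.201, 8.619, 22.208)
t=0.600: state=(3.902, 1.534, 18.026)
t=0.800: state=(2.180, 2.398, 11.633)
t=1.000: state=(4.125, 5.941, 9.024)
t=1.200: state=(9.142, 11.412, 15.670)
t=1.400: state=(7.375, 4.049, 21.516)
t=1.600: state=(2.902, 2.128, 14.807)
t=1.800: state=(3.310, 4.342, 10.382)
t=2.000: state=(7.023, 9.540, 12.118)
t=2.200: state=(9.212, 7.622, 21.200)
t=2.400: state=(4.305, 2.539, 17.381)
t=2.600: state=(3.262, 3.743, 12.088)
t=2.800: state=(5.815, 7.837, 11.424)
t=3.000: state=(9.194, 9.327, 18.997)
t=3.200: state=(5.705, 3.503, 18.915)
t=3.400: state=(3.587, 3.618, 13.577)
t=3.600: state=(5.277, 6.858, 11.754)
t=3.800: state=(8.609, 9.494, 17.234)
t=4.000: state=(6.645, 4.578, 19.451)
t=4.200: state=(4.052, 3.749, 14.693)
t=4.400: state=(5.105, 6.354, 12.357)
t=4.600: state=(8.056, 9.136, 16.273)
t=4.800: state=(7.113, 5.417, 19.367)
t=4.855: state=(6.168, 4.497, 18.554)
largest grid value and its neighbours: z(0.435)=22.83886, z(0.440)=22.84978, z(0.445)=22.84250
parabola through these three points peaks at t≈0.441 with z≈22.84987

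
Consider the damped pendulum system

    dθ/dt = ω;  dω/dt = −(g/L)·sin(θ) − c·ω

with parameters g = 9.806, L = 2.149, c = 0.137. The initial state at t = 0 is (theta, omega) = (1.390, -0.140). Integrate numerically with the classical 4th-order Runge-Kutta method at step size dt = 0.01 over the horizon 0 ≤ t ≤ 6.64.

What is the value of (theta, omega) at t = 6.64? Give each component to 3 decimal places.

(theta, omega) = (0.734, -0.933)

t=0.000: state=(1.390, -0.140)
step 1 (dt=0.01): k1=(-0.140, -4.469), k2=(-0.162, -4.466), k3=(-0.162, -4.466), k4=(-0.185, -4.462); state += dt/6·(k1+2k2+2k3+k4)
t=0.010: state=(1.388, -0.185)
t=0.020: state=(1.386, -0.229)
t=0.030: state=(1.384, -0.274)
continuing one RK4 step at a time; state shown every 25 steps (Δt=0.25):
t=0.250: state=(1.218, -1.222)
t=0.500: state=(0.793, -2.131)
t=0.750: state=(0.190, -2.588)
t=1.000: state=(-0.442, -2.355)
t=1.250: state=(-0.939, -1.553)
t=1.500: state=(-1.199, -0.508)
t=1.750: state=(-1.192, 0.561)
t=2.000: state=(-0.927, 1.528)
t=2.250: state=(-0.453, 2.194)
t=2.500: state=(0.123, 2.302)
t=2.750: state=(0.646, 1.796)
t=3.000: state=(0.989, 0.907)
t=3.250: state=(1.090, -0.102)
t=3.500: state=(0.942, -1.063)
t=3.750: state=(0.577, -1.806)
t=4.000: state=(0.076, -2.106)
t=4.250: state=(-0.428, -1.833)
t=4.500: state=(-0.803, -1.113)
t=4.750: state=(-0.968, -0.195)
t=5.000: state=(-0.900, 0.726)
t=5.250: state=(-0.619, 1.483)
t=5.500: state=(-0.189, 1.878)
t=5.750: state=(0.277, 1.761)
t=6.000: state=(0.653, 1.189)
t=6.250: state=(0.851, 0.370)
t=6.500: state=(0.835, -0.493)
t=6.640: state=(0.734, -0.933)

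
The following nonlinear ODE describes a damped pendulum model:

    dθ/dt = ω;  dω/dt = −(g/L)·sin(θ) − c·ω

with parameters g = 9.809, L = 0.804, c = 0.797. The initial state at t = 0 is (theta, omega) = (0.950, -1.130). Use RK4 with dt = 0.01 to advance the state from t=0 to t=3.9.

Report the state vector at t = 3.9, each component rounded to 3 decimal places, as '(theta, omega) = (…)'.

t=0.000: state=(0.950, -1.130)
step 1 (dt=0.01): k1=(-1.130, -9.023), k2=(-1.175, -8.947), k3=(-1.175, -8.946), k4=(-1.219, -8.868); state += dt/6·(k1+2k2+2k3+k4)
t=0.010: state=(0.938, -1.219)
t=0.020: state=(0.926, -1.307)
t=0.030: state=(0.912, -1.394)
continuing one RK4 step at a time; state shown every 20 steps (Δt=0.2):
t=0.200: state=(0.568, -2.536)
t=0.400: state=(0.013, -2.794)
t=0.600: state=(-0.466, -1.832)
t=0.800: state=(-0.681, -0.287)
t=1.000: state=(-0.589, 1.134)
t=1.200: state=(-0.270, 1.920)
t=1.400: state=(0.117, 1.793)
t=1.600: state=(0.396, 0.918)
t=1.800: state=(0.468, -0.202)
t=2.000: state=(0.332, -1.076)
t=2.200: state=(0.076, -1.377)
t=2.400: state=(-0.175, -1.042)
t=2.600: state=(-0.314, -0.312)
t=2.800: state=(-0.299, 0.441)
t=3.000: state=(-0.158, 0.899)
t=3.200: state=(0.030, 0.905)
t=3.400: state=(0.178, 0.519)
t=3.600: state=(0.227, -0.032)
t=3.800: state=(0.171, -0.488)
t=3.900: state=(0.115, -0.619)

(theta, omega) = (0.115, -0.619)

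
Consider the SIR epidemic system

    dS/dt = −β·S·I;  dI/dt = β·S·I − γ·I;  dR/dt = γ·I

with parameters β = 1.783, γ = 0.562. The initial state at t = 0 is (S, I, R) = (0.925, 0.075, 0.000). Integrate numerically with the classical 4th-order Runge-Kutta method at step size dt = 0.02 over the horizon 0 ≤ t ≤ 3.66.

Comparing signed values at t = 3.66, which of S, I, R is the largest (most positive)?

t=0.000: state=(0.925, 0.075, 0.000)
step 1 (dt=0.02): k1=(-0.124, 0.082, 0.042), k2=(-0.125, 0.082, 0.043), k3=(-0.125, 0.082, 0.043), k4=(-0.126, 0.083, 0.043); state += dt/6·(k1+2k2+2k3+k4)
t=0.020: state=(0.923, 0.077, 0.001)
t=0.040: state=(0.920, 0.078, 0.002)
t=0.060: state=(0.917, 0.080, 0.003)
continuing one RK4 step at a time; state shown every 10 steps (Δt=0.2):
t=0.200: state=(0.898, 0.093, 0.009)
t=0.400: state=(0.865, 0.114, 0.021)
t=0.600: state=(0.828, 0.137, 0.035)
t=0.800: state=(0.785, 0.164, 0.052)
t=1.000: state=(0.736, 0.192, 0.072)
t=1.200: state=(0.684, 0.221, 0.095)
t=1.400: state=(0.629, 0.249, 0.121)
t=1.600: state=(0.573, 0.276, 0.151)
t=1.800: state=(0.517, 0.300, 0.183)
t=2.000: state=(0.463, 0.319, 0.218)
t=2.200: state=(0.412, 0.333, 0.255)
t=2.400: state=(0.365, 0.342, 0.293)
t=2.600: state=(0.323, 0.345, 0.332)
t=2.800: state=(0.286, 0.344, 0.370)
t=3.000: state=(0.253, 0.338, 0.409)
t=3.200: state=(0.224, 0.329, 0.446)
t=3.400: state=(0.200, 0.317, 0.483)
t=3.600: state=(0.179, 0.303, 0.518)
t=3.660: state=(0.173, 0.299, 0.528)
compare at T: S=0.173, I=0.299, R=0.528

largest component: R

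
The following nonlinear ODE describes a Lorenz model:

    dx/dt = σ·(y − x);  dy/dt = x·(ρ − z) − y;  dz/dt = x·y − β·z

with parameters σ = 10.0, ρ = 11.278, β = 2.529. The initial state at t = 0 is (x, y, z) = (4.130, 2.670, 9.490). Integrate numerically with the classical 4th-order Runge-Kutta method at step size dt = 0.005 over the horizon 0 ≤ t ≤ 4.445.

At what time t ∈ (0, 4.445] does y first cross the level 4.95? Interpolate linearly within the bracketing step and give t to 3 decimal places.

t = 0.288

t=0.000: state=(4.130, 2.670, 9.490)
step 1 (dt=0.005): k1=(-14.600, 4.714, -12.973), k2=(-14.117, 4.770, -12.940), k3=(-14.128, 4.772, -12.937), k4=(-13.655, 4.827, -12.901); state += dt/6·(k1+2k2+2k3+k4)
t=0.005: state=(4.059, 2.694, 9.425)
t=0.010: state=(3.993, 2.718, 9.361)
t=0.015: state=(3.932, 2.743, 9.297)
continuing one RK4 step at a time; state shown every 40 steps (Δt=0.2):
t=0.200: state=(3.590, 4.050, 7.573)
t=0.285: state=(4.129, 4.916, 7.431)
next step: t=0.290: state=(4.169, 4.971, 7.439) — y has crossed 4.95
linear interpolation between t=0.285 (4.91625) and t=0.290 (4.97126) → t≈0.288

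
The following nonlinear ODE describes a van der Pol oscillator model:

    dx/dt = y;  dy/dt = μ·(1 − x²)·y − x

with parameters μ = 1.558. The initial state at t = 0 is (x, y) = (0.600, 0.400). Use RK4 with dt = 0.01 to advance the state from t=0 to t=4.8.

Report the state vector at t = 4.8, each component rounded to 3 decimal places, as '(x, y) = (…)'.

(x, y) = (-0.866, 1.124)

t=0.000: state=(0.600, 0.400)
step 1 (dt=0.01): k1=(0.400, -0.201), k2=(0.399, -0.206), k3=(0.399, -0.206), k4=(0.398, -0.210); state += dt/6·(k1+2k2+2k3+k4)
t=0.010: state=(0.604, 0.398)
t=0.020: state=(0.608, 0.396)
t=0.030: state=(0.612, 0.394)
continuing one RK4 step at a time; state shown every 20 steps (Δt=0.2):
t=0.200: state=(0.675, 0.341)
t=0.400: state=(0.734, 0.247)
t=0.600: state=(0.771, 0.121)
t=0.800: state=(0.781, -0.029)
t=1.000: state=(0.759, -0.198)
t=1.200: state=(0.701, -0.386)
t=1.400: state=(0.602, -0.606)
t=1.600: state=(0.455, -0.877)
t=1.800: state=(0.246, -1.233)
t=2.000: state=(-0.046, -1.701)
t=2.200: state=(-0.439, -2.223)
t=2.400: state=(-0.918, -2.477)
t=2.600: state=(-1.379, -2.003)
t=2.800: state=(-1.686, -1.046)
t=3.000: state=(-1.813, -0.286)
t=3.200: state=(-1.824, 0.121)
t=3.400: state=(-1.778, 0.320)
t=3.600: state=(-1.702, 0.429)
t=3.800: state=(-1.608, 0.506)
t=4.000: state=(-1.500, 0.578)
t=4.200: state=(-1.377, 0.660)
t=4.400: state=(-1.235, 0.765)
t=4.600: state=(-1.068, 0.911)
t=4.800: state=(-0.866, 1.124)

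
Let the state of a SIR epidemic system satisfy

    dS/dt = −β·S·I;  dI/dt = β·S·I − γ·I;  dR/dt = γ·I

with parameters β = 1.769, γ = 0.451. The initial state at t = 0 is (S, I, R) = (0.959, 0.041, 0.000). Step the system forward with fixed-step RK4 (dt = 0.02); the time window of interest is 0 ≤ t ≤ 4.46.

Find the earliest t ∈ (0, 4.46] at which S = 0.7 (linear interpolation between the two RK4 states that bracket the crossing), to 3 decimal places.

t=0.000: state=(0.959, 0.041, 0.000)
step 1 (dt=0.02): k1=(-0.070, 0.051, 0.018), k2=(-0.070, 0.052, 0.019), k3=(-0.070, 0.052, 0.019), k4=(-0.071, 0.052, 0.019); state += dt/6·(k1+2k2+2k3+k4)
t=0.020: state=(0.958, 0.042, 0.000)
t=0.040: state=(0.956, 0.043, 0.001)
t=0.060: state=(0.955, 0.044, 0.001)
continuing one RK4 step at a time; state shown every 10 steps (Δt=0.2):
t=0.200: state=(0.943, 0.052, 0.004)
t=0.400: state=(0.924, 0.067, 0.010)
t=0.600: state=(0.900, 0.084, 0.016)
t=0.800: state=(0.870, 0.105, 0.025)
t=1.000: state=(0.835, 0.130, 0.035)
t=1.200: state=(0.793, 0.158, 0.048)
t=1.400: state=(0.746, 0.190, 0.064)
t=1.560: state=(0.704, 0.217, 0.079)
next step: t=1.580: state=(0.699, 0.221, 0.081) — S has crossed 0.7
linear interpolation between t=1.560 (0.70410) and t=1.580 (0.69867) → t≈1.575

t = 1.575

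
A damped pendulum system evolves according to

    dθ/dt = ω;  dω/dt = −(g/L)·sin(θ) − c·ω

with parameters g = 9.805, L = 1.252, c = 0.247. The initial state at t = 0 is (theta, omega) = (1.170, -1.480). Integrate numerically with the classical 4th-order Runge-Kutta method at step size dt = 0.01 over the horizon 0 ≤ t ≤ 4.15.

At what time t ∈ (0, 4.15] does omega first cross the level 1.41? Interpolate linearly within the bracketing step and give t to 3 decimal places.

t=0.000: state=(1.170, -1.480)
step 1 (dt=0.01): k1=(-1.480, -6.845), k2=(-1.514, -6.814), k3=(-1.514, -6.814), k4=(-1.548, -6.781); state += dt/6·(k1+2k2+2k3+k4)
t=0.010: state=(1.155, -1.548)
t=0.020: state=(1.139, -1.616)
t=0.030: state=(1.123, -1.682)
continuing one RK4 step at a time; state shown every 20 steps (Δt=0.2):
t=0.200: state=(0.748, -2.666)
t=0.400: state=(0.147, -3.198)
t=0.600: state=(-0.467, -2.790)
t=0.800: state=(-0.920, -1.663)
t=1.000: state=(-1.115, -0.266)
t=1.200: state=(-1.029, 1.104)
t=1.240: state=(-0.979, 1.357)
next step: t=1.250: state=(-0.966, 1.418) — omega has crossed 1.41
linear interpolation between t=1.240 (1.35664) and t=1.250 (1.41793) → t≈1.249

t = 1.249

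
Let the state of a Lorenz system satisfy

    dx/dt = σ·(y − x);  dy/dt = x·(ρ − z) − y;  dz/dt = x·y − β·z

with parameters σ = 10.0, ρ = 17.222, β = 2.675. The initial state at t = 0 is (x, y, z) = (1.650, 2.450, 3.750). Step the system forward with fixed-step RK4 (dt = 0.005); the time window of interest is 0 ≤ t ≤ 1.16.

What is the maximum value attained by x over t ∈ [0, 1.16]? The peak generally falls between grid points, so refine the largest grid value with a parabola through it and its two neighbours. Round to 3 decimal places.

max x = 12.478

t=0.000: state=(1.650, 2.450, 3.750)
step 1 (dt=0.005): k1=(8.000, 19.779, -5.989), k2=(8.294, 20.024, -5.817), k3=(8.293, 20.032, -5.815), k4=(8.587, 20.286, -5.640); state += dt/6·(k1+2k2+2k3+k4)
t=0.005: state=(1.691, 2.550, 3.721)
t=0.010: state=(1.736, 2.653, 3.694)
t=0.015: state=(1.783, 2.759, 3.668)
continuing one RK4 step at a time; state shown every 10 steps (Δt=0.05):
t=0.050: state=(2.197, 3.591, 3.551)
t=0.100: state=(3.061, 5.150, 3.642)
t=0.150: state=(4.315, 7.273, 4.258)
t=0.200: state=(6.040, 9.987, 5.822)
t=0.250: state=(8.227, 12.932, 8.956)
t=0.300: state=(10.565, 14.935, 14.084)
t=0.350: state=(12.236, 14.160, 20.316)
t=0.400: state=(12.201, 10.045, 24.891)
t=0.450: state=(10.238, 4.912, 25.723)
t=0.500: state=(7.316, 1.370, 23.741)
t=0.550: state=(4.591, -0.195, 20.905)
t=0.600: state=(2.597, -0.602, 18.215)
t=0.650: state=(1.340, -0.564, 15.881)
t=0.700: state=(0.618, -0.434, 13.871)
t=0.750: state=(0.228, -0.332, 12.127)
t=0.800: state=(0.019, -0.285, 10.607)
t=0.850: state=(-0.100, -0.288, 9.280)
t=0.900: state=(-0.182, -0.334, 8.120)
t=0.950: state=(-0.259, -0.421, 7.108)
t=1.000: state=(-0.350, -0.557, 6.225)
t=1.050: state=(-0.472, -0.757, 5.458)
t=1.100: state=(-0.642, -1.047, 4.798)
t=1.150: state=(-0.886, -1.466, 4.242)
t=1.160: state=(-0.946, -1.570, 4.144)
largest grid value and its neighbours: x(0.370)=12.46958, x(0.375)=12.47777, x(0.380)=12.46494
parabola through these three points peaks at t≈0.374 with x≈12.47790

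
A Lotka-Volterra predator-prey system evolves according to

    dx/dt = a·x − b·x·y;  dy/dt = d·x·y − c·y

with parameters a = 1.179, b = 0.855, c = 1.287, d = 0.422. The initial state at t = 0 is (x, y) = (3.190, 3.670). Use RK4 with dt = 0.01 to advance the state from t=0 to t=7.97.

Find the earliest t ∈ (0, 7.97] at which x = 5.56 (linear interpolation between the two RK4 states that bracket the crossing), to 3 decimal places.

t=0.000: state=(3.190, 3.670)
step 1 (dt=0.01): k1=(-6.249, 0.217), k2=(-6.190, 0.169), k3=(-6.190, 0.169), k4=(-6.132, 0.121); state += dt/6·(k1+2k2+2k3+k4)
t=0.010: state=(3.128, 3.672)
t=0.020: state=(3.067, 3.672)
t=0.030: state=(3.008, 3.672)
continuing one RK4 step at a time; state shown every 50 steps (Δt=0.5):
t=0.500: state=(1.330, 2.987)
t=1.000: state=(0.840, 1.950)
t=1.500: state=(0.780, 1.210)
t=2.000: state=(0.932, 0.759)
t=2.500: state=(1.290, 0.502)
t=3.000: state=(1.938, 0.369)
t=3.500: state=(3.022, 0.324)
t=4.000: state=(4.710, 0.380)
t=4.200: state=(5.556, 0.453)
next step: t=4.210: state=(5.600, 0.458) — x has crossed 5.56
linear interpolation between t=4.200 (5.55556) and t=4.210 (5.59960) → t≈4.201

t = 4.201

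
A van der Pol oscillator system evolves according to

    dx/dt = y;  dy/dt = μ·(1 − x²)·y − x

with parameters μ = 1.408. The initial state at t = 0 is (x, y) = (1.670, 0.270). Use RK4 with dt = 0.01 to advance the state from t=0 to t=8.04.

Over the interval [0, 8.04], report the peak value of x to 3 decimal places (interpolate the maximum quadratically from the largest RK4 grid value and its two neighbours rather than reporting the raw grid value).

max x = 2.014

t=0.000: state=(1.670, 0.270)
step 1 (dt=0.01): k1=(0.270, -2.350), k2=(0.258, -2.323), k3=(0.258, -2.324), k4=(0.247, -2.297); state += dt/6·(k1+2k2+2k3+k4)
t=0.010: state=(1.673, 0.247)
t=0.020: state=(1.675, 0.224)
t=0.030: state=(1.677, 0.202)
continuing one RK4 step at a time; state shown every 50 steps (Δt=0.5):
t=0.500: state=(1.603, -0.403)
t=1.000: state=(1.326, -0.693)
t=1.500: state=(0.889, -1.106)
t=2.000: state=(0.120, -2.133)
t=2.500: state=(-1.269, -2.861)
t=3.000: state=(-1.998, -0.226)
t=3.500: state=(-1.906, 0.398)
t=4.000: state=(-1.666, 0.552)
t=4.500: state=(-1.348, 0.737)
t=5.000: state=(-0.896, 1.130)
t=5.500: state=(-0.113, 2.169)
t=6.000: state=(1.292, 2.858)
t=6.500: state=(2.006, 0.202)
t=7.000: state=(1.909, -0.400)
t=7.500: state=(1.669, -0.552)
t=8.000: state=(1.351, -0.735)
t=8.040: state=(1.321, -0.755)
largest grid value and its neighbours: x(6.570)=2.01390, x(6.580)=2.01408, x(6.590)=2.01405
parabola through these three points peaks at t≈6.584 with x≈2.01409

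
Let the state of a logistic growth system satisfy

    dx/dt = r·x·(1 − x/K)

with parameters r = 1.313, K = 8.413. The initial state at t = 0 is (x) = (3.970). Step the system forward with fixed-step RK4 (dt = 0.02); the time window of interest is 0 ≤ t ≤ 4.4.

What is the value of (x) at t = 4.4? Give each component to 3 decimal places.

(x) = (8.384)

t=0.000: state=(3.970)
step 1 (dt=0.02): k1=(2.753), k2=(2.755), k3=(2.755), k4=(2.756); state += dt/6·(k1+2k2+2k3+k4)
t=0.020: state=(4.025)
t=0.040: state=(4.080)
t=0.060: state=(4.135)
continuing one RK4 step at a time; state shown every 10 steps (Δt=0.2):
t=0.200: state=(4.521)
t=0.400: state=(5.062)
t=0.600: state=(5.575)
t=0.800: state=(6.046)
t=1.000: state=(6.466)
t=1.200: state=(6.831)
t=1.400: state=(7.141)
t=1.600: state=(7.400)
t=1.800: state=(7.611)
t=2.000: state=(7.783)
t=2.200: state=(7.920)
t=2.400: state=(8.028)
t=2.600: state=(8.114)
t=2.800: state=(8.181)
t=3.000: state=(8.234)
t=3.200: state=(8.274)
t=3.400: state=(8.306)
t=3.600: state=(8.330)
t=3.800: state=(8.349)
t=4.000: state=(8.364)
t=4.200: state=(8.375)
t=4.400: state=(8.384)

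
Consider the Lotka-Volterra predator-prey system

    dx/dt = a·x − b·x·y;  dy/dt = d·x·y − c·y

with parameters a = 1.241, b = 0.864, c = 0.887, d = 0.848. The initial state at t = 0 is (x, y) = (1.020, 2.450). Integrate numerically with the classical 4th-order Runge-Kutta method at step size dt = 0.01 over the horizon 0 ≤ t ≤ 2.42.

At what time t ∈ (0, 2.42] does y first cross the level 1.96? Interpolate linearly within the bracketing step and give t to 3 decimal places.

t=0.000: state=(1.020, 2.450)
step 1 (dt=0.01): k1=(-0.893, -0.054), k2=(-0.889, -0.063), k3=(-0.889, -0.063), k4=(-0.885, -0.072); state += dt/6·(k1+2k2+2k3+k4)
t=0.010: state=(1.011, 2.449)
t=0.020: state=(1.002, 2.449)
t=0.030: state=(0.994, 2.448)
continuing one RK4 step at a time; state shown every 10 steps (Δt=0.1):
t=0.100: state=(0.935, 2.436)
t=0.200: state=(0.859, 2.405)
t=0.300: state=(0.791, 2.360)
t=0.400: state=(0.732, 2.304)
t=0.500: state=(0.681, 2.238)
t=0.600: state=(0.638, 2.166)
t=0.700: state=(0.601, 2.089)
t=0.800: state=(0.570, 2.009)
t=0.850: state=(0.556, 1.968)
next step: t=0.860: state=(0.554, 1.960) — y has crossed 1.96
linear interpolation between t=0.850 (1.96799) and t=0.860 (1.95982) → t≈0.860

t = 0.860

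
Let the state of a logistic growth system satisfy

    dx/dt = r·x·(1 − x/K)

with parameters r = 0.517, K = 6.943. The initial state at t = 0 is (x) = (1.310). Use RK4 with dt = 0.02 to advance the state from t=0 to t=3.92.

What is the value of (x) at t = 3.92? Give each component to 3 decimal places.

(x) = (4.432)

t=0.000: state=(1.310)
step 1 (dt=0.02): k1=(0.549), k2=(0.551), k3=(0.551), k4=(0.553); state += dt/6·(k1+2k2+2k3+k4)
t=0.020: state=(1.321)
t=0.040: state=(1.332)
t=0.060: state=(1.343)
continuing one RK4 step at a time; state shown every 10 steps (Δt=0.2):
t=0.200: state=(1.423)
t=0.400: state=(1.544)
t=0.600: state=(1.672)
t=0.800: state=(1.806)
t=1.000: state=(1.948)
t=1.200: state=(2.096)
t=1.400: state=(2.250)
t=1.600: state=(2.411)
t=1.800: state=(2.576)
t=2.000: state=(2.745)
t=2.200: state=(2.919)
t=2.400: state=(3.095)
t=2.600: state=(3.273)
t=2.800: state=(3.452)
t=3.000: state=(3.632)
t=3.200: state=(3.810)
t=3.400: state=(3.987)
t=3.600: state=(4.161)
t=3.800: state=(4.331)
t=3.920: state=(4.432)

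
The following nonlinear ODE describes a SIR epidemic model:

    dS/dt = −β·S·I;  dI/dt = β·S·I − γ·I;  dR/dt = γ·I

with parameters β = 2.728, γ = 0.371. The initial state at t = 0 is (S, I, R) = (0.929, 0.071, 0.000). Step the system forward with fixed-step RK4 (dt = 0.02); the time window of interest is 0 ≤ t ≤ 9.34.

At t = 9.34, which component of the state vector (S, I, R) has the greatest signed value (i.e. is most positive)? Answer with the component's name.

t=0.000: state=(0.929, 0.071, 0.000)
step 1 (dt=0.02): k1=(-0.180, 0.154, 0.026), k2=(-0.183, 0.157, 0.027), k3=(-0.184, 0.157, 0.027), k4=(-0.187, 0.160, 0.028); state += dt/6·(k1+2k2+2k3+k4)
t=0.020: state=(0.925, 0.074, 0.001)
t=0.040: state=(0.922, 0.077, 0.001)
t=0.060: state=(0.918, 0.081, 0.002)
continuing one RK4 step at a time; state shown every 25 steps (Δt=0.5):
t=0.500: state=(0.785, 0.192, 0.023)
t=1.000: state=(0.528, 0.395, 0.077)
t=1.500: state=(0.272, 0.561, 0.167)
t=2.000: state=(0.121, 0.602, 0.277)
t=2.500: state=(0.055, 0.560, 0.385)
t=3.000: state=(0.027, 0.490, 0.483)
t=3.500: state=(0.014, 0.418, 0.567)
t=4.000: state=(0.008, 0.353, 0.639)
t=4.500: state=(0.005, 0.296, 0.699)
t=5.000: state=(0.004, 0.247, 0.749)
t=5.500: state=(0.003, 0.206, 0.791)
t=6.000: state=(0.002, 0.172, 0.826)
t=6.500: state=(0.002, 0.143, 0.855)
t=7.000: state=(0.001, 0.119, 0.879)
t=7.500: state=(0.001, 0.099, 0.900)
t=8.000: state=(0.001, 0.083, 0.916)
t=8.500: state=(0.001, 0.069, 0.930)
t=9.000: state=(0.001, 0.057, 0.942)
t=9.340: state=(0.001, 0.050, 0.949)
compare at T: S=0.001, I=0.050, R=0.949

largest component: R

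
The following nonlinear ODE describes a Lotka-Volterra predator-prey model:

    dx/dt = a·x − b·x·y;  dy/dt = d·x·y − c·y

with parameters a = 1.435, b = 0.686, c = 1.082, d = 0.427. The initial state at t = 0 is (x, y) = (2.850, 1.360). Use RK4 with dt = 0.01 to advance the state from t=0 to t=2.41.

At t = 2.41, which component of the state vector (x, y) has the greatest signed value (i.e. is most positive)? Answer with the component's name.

t=0.000: state=(2.850, 1.360)
step 1 (dt=0.01): k1=(1.431, 0.184), k2=(1.433, 0.188), k3=(1.433, 0.188), k4=(1.434, 0.192); state += dt/6·(k1+2k2+2k3+k4)
t=0.010: state=(2.864, 1.362)
t=0.020: state=(2.879, 1.364)
t=0.030: state=(2.893, 1.366)
continuing one RK4 step at a time; state shown every 10 steps (Δt=0.1):
t=0.100: state=(2.995, 1.383)
t=0.200: state=(3.141, 1.415)
t=0.300: state=(3.285, 1.456)
t=0.400: state=(3.426, 1.508)
t=0.500: state=(3.558, 1.571)
t=0.600: state=(3.679, 1.646)
t=0.700: state=(3.782, 1.732)
t=0.800: state=(3.864, 1.830)
t=0.900: state=(3.919, 1.940)
t=1.000: state=(3.944, 2.059)
t=1.100: state=(3.936, 2.187)
t=1.200: state=(3.892, 2.320)
t=1.300: state=(3.814, 2.455)
t=1.400: state=(3.704, 2.587)
t=1.500: state=(3.564, 2.712)
t=1.600: state=(3.403, 2.824)
t=1.700: state=(3.225, 2.920)
t=1.800: state=(3.039, 2.995)
t=1.900: state=(2.851, 3.048)
t=2.000: state=(2.666, 3.078)
t=2.100: state=(2.491, 3.083)
t=2.200: state=(2.328, 3.067)
t=2.300: state=(2.180, 3.030)
t=2.400: state=(2.048, 2.976)
t=2.410: state=(2.036, 2.970)
compare at T: x=2.036, y=2.970

largest component: y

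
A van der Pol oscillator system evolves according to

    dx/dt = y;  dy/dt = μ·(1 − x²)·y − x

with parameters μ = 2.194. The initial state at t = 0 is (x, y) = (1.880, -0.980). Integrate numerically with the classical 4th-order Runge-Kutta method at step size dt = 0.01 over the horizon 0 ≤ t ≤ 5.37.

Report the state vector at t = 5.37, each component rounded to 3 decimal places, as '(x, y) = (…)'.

t=0.000: state=(1.880, -0.980)
step 1 (dt=0.01): k1=(-0.980, 3.569), k2=(-0.962, 3.436), k3=(-0.963, 3.440), k4=(-0.946, 3.313); state += dt/6·(k1+2k2+2k3+k4)
t=0.010: state=(1.870, -0.946)
t=0.020: state=(1.861, -0.914)
t=0.030: state=(1.852, -0.884)
continuing one RK4 step at a time; state shown every 20 steps (Δt=0.2):
t=0.200: state=(1.731, -0.599)
t=0.400: state=(1.623, -0.504)
t=0.600: state=(1.523, -0.498)
t=0.800: state=(1.421, -0.530)
t=1.000: state=(1.309, -0.591)
t=1.200: state=(1.182, -0.687)
t=1.400: state=(1.031, -0.833)
t=1.600: state=(0.843, -1.071)
t=1.800: state=(0.592, -1.480)
t=2.000: state=(0.229, -2.217)
t=2.200: state=(-0.327, -3.397)
t=2.400: state=(-1.098, -4.006)
t=2.600: state=(-1.749, -2.199)
t=2.800: state=(-1.993, -0.476)
t=3.000: state=(-2.019, 0.097)
t=3.200: state=(-1.981, 0.249)
t=3.400: state=(-1.926, 0.298)
t=3.600: state=(-1.864, 0.323)
t=3.800: state=(-1.797, 0.345)
t=4.000: state=(-1.725, 0.368)
t=4.200: state=(-1.649, 0.396)
t=4.400: state=(-1.566, 0.431)
t=4.600: state=(-1.476, 0.475)
t=4.800: state=(-1.376, 0.532)
t=5.000: state=(-1.262, 0.611)
t=5.200: state=(-1.129, 0.725)
t=5.370: state=(-0.994, 0.868)

(x, y) = (-0.994, 0.868)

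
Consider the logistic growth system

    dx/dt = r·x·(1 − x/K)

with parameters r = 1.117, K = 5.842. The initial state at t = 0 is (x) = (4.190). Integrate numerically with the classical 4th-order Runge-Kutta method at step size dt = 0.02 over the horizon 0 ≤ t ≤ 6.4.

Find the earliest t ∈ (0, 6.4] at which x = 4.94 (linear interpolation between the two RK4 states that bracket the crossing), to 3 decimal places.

t=0.000: state=(4.190)
step 1 (dt=0.02): k1=(1.323), k2=(1.317), k3=(1.317), k4=(1.311); state += dt/6·(k1+2k2+2k3+k4)
t=0.020: state=(4.216)
t=0.040: state=(4.242)
t=0.060: state=(4.268)
continuing one RK4 step at a time; state shown every 25 steps (Δt=0.5):
t=0.500: state=(4.767)
t=0.680: state=(4.932)
next step: t=0.700: state=(4.949) — x has crossed 4.94
linear interpolation between t=0.680 (4.93217) and t=0.700 (4.94920) → t≈0.689

t = 0.689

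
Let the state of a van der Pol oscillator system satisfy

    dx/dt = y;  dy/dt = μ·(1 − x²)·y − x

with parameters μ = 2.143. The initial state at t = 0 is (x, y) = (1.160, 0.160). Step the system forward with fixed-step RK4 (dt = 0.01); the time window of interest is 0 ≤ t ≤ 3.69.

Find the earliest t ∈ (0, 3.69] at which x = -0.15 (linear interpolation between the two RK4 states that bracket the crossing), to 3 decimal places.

t = 1.560

t=0.000: state=(1.160, 0.160)
step 1 (dt=0.01): k1=(0.160, -1.278), k2=(0.154, -1.275), k3=(0.154, -1.275), k4=(0.147, -1.272); state += dt/6·(k1+2k2+2k3+k4)
t=0.010: state=(1.162, 0.147)
t=0.020: state=(1.163, 0.135)
t=0.030: state=(1.164, 0.122)
continuing one RK4 step at a time; state shown every 20 steps (Δt=0.2):
t=0.200: state=(1.167, -0.079)
t=0.400: state=(1.131, -0.284)
t=0.600: state=(1.055, -0.472)
t=0.800: state=(0.941, -0.673)
t=1.000: state=(0.782, -0.933)
t=1.200: state=(0.559, -1.330)
t=1.400: state=(0.232, -1.996)
t=1.560: state=(-0.149, -2.810)
next step: t=1.570: state=(-0.178, -2.868) — x has crossed -0.15
linear interpolation between t=1.560 (-0.14939) and t=1.570 (-0.17778) → t≈1.560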